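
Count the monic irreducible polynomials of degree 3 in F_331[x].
There are 12088120 monic irreducible polynomials of degree 3 over F_331

Each element of F_{331^3} that lies in no proper subfield is a root of exactly one monic irreducible of degree 3 over F_331, and each such polynomial has 3 distinct roots in F_{331^3}. By Möbius inversion the count is N_331(3) = (1/3) Σ_{d|3} μ(3/d) · 331^d = (1/3)(μ(3)·331^1 + μ(1)·331^3) = 36264360/3 = 12088120.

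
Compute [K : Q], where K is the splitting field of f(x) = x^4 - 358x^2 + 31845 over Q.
[K : Q] = 4

Solving the quadratic in x^2: x^2 = (358 ± √(358^2 - 4·31845))/2 = (358 ± √784)/2 = (358 ± 28)/2, giving x^2 = 165 or x^2 = 193. So f(x) = (x^2 - 165)(x^2 - 193) and the roots of f are ±√165, ±√193. Hence the splitting field is K = Q(√165, √193). Since 165 and 193 are distinct squarefree integers > 1, their product 31845 is not a perfect square, so √193 ∉ Q(√165). By the tower law [K:Q] = [Q(√165,√193):Q(√165)] · [Q(√165):Q] = 2 · 2 = 4.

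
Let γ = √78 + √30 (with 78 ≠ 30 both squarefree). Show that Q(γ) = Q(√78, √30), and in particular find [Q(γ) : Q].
[Q(γ) : Q] = 4 (equivalently, Q(γ) = Q(√78, √30))

Obviously Q(γ) ⊆ Q(√78, √30), and [Q(√78, √30):Q] = 4 (since 78, 30 are distinct squarefree integers > 1 with 2340 not a perfect square). To show equality we compute the minimal polynomial of γ. From γ = √78 + √30: γ^2 = 78 + 2√(2340) + 30 = 108 + 2√(2340), so γ^2 - 108 = 2√(2340); squaring, (γ^2 - 108)^2 = 4·2340, i.e. γ^4 - 216γ^2 + 11664 - 9360 = 0, i.e. γ^4 - 216γ^2 + 2304 = 0. So γ is a root of x^4 - 216x^2 + 2304. This polynomial is irreducible over Q: it has no rational root (each ±√78 ± √30 is irrational), and any factorization into two quadratics over Q would force √(2340) ∈ Q (pairing opposite roots) or √78, √30 ∈ Q (other pairings), all impossible. Hence [Q(γ):Q] = 4 = [Q(√78, √30):Q], so Q(γ) = Q(√78, √30).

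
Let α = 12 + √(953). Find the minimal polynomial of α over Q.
m_α(x) = x^2 - 24x - 809

From α - 12 = √(953), squaring gives (α - 12)^2 = 953, i.e. α^2 - 24α + 144 = 953, so α^2 - 24α - 809 = 0. The discriminant of x^2 - 24x - 809 is (-24)^2 - 4·(-809) = 576 + 3236 = 3812, and 4·(953) is not a perfect square in Q since 953 is squarefree and ≠ 1. Hence x^2 - 24x - 809 is irreducible over Q and is the minimal polynomial of α.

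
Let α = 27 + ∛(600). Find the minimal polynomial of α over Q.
m_α(x) = x^3 - 81x^2 + 2187x - 20283

Set β = α - 27 = ∛(600), so β^3 = 600. Then (α - 27)^3 - 600 = 0, i.e. α is a root of g(x) = (x - 27)^3 - 600 = x^3 - 81x^2 + 2187x - 20283. Since g(x) = h(x - 27) where h(x) = x^3 - 600, and h is irreducible over Q (because 600 is not a perfect cube, so h has no rational root, and a monic cubic with no rational root is irreducible), g is also irreducible (irreducibility is preserved under the substitution x → x - 27). Hence m_α(x) = x^3 - 81x^2 + 2187x - 20283.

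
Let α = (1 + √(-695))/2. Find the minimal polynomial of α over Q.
m_α(x) = x^2 - x + 174

From 2α - 1 = √(-695), squaring gives (2α - 1)^2 = -695, i.e. 4α^2 - 4α + 1 = -695, so α^2 - α + (1 + 695)/4 = 0. Since -695 ≡ 1 (mod 4), (1 + 695)/4 = 174 ∈ Z. The polynomial x^2 - x + 174 has discriminant 1 - 4·(174) = -695, which is not a perfect square in Q (d = -695 is squarefree and ≠ 1), so x^2 - x + 174 is irreducible over Q. It is the minimal polynomial of α.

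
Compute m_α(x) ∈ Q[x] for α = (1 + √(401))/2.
m_α(x) = x^2 - x - 100

From 2α - 1 = √(401), squaring gives (2α - 1)^2 = 401, i.e. 4α^2 - 4α + 1 = 401, so α^2 - α + (1 - 401)/4 = 0. Since 401 ≡ 1 (mod 4), (1 - 401)/4 = -100 ∈ Z. The polynomial x^2 - x - 100 has discriminant 1 - 4·(-100) = 401, which is not a perfect square in Q (d = 401 is squarefree and ≠ 1), so x^2 - x - 100 is irreducible over Q. It is the minimal polynomial of α.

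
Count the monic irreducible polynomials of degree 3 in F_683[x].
There are 106203768 monic irreducible polynomials of degree 3 over F_683

Each element of F_{683^3} that lies in no proper subfield is a root of exactly one monic irreducible of degree 3 over F_683, and each such polynomial has 3 distinct roots in F_{683^3}. By Möbius inversion the count is N_683(3) = (1/3) Σ_{d|3} μ(3/d) · 683^d = (1/3)(μ(3)·683^1 + μ(1)·683^3) = 318611304/3 = 106203768.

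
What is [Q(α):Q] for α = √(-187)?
[Q(α):Q] = 2

[Q(α):Q] equals the degree of the minimal polynomial of α. Here α^2 = -187 and x^2 + 187 is irreducible (d = -187 is squarefree, ≠ 1, hence not a square), so deg(m_α) = 2. Thus [Q(α):Q] = 2.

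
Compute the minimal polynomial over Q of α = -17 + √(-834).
m_α(x) = x^2 + 34x + 1123

From α + 17 = √(-834), squaring gives (α + 17)^2 = -834, i.e. α^2 + 34α + 289 = -834, so α^2 + 34α + 1123 = 0. The discriminant of x^2 + 34x + 1123 is (34)^2 - 4·(1123) = 1156 - 4492 = -3336, and 4·(-834) is not a perfect square in Q since -834 is squarefree and ≠ 1. Hence x^2 + 34x + 1123 is irreducible over Q and is the minimal polynomial of α.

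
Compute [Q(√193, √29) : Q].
[Q(√193, √29) : Q] = 4

[Q(√193):Q] = 2 (min poly x^2 - 193, irreducible since 193 is squarefree > 1). For the top step, suppose √29 ∈ Q(√193), say √29 = c + d√193 with c, d ∈ Q. Squaring: 29 = c^2 + 193d^2 + 2cd√193. Since √193 ∉ Q this forces 2cd = 0. If d = 0 then √29 = c ∈ Q, contradicting 29 squarefree > 1. If c = 0 then 29 = 193d^2, so 193·29 = (193d)^2 is a perfect square in Q — but 193·29 = 5597 is not a perfect square (since 193 and 29 are distinct squarefree integers). Contradiction. Hence √29 ∉ Q(√193), so x^2 - 29 stays irreducible over Q(√193) and [Q(√193, √29) : Q(√193)] = 2. By the tower law, [Q(√193, √29) : Q] = 2 · 2 = 4.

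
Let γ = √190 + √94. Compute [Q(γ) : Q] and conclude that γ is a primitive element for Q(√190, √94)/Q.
[Q(γ) : Q] = 4 (equivalently, Q(γ) = Q(√190, √94))

Obviously Q(γ) ⊆ Q(√190, √94), and [Q(√190, √94):Q] = 4 (since 190, 94 are distinct squarefree integers > 1 with 17860 not a perfect square). To show equality we compute the minimal polynomial of γ. From γ = √190 + √94: γ^2 = 190 + 2√(17860) + 94 = 284 + 2√(17860), so γ^2 - 284 = 2√(17860); squaring, (γ^2 - 284)^2 = 4·17860, i.e. γ^4 - 568γ^2 + 80656 - 71440 = 0, i.e. γ^4 - 568γ^2 + 9216 = 0. So γ is a root of x^4 - 568x^2 + 9216. This polynomial is irreducible over Q: it has no rational root (each ±√190 ± √94 is irrational), and any factorization into two quadratics over Q would force √(17860) ∈ Q (pairing opposite roots) or √190, √94 ∈ Q (other pairings), all impossible. Hence [Q(γ):Q] = 4 = [Q(√190, √94):Q], so Q(γ) = Q(√190, √94).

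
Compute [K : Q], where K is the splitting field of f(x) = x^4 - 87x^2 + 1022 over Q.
[K : Q] = 4

Solving the quadratic in x^2: x^2 = (87 ± √(87^2 - 4·1022))/2 = (87 ± √3481)/2 = (87 ± 59)/2, giving x^2 = 14 or x^2 = 73. So f(x) = (x^2 - 14)(x^2 - 73) and the roots of f are ±√14, ±√73. Hence the splitting field is K = Q(√14, √73). Since 14 and 73 are distinct squarefree integers > 1, their product 1022 is not a perfect square, so √73 ∉ Q(√14). By the tower law [K:Q] = [Q(√14,√73):Q(√14)] · [Q(√14):Q] = 2 · 2 = 4.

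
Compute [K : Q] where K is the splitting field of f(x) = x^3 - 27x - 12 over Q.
[K : Q] = 6

By the rational root test, any rational root of the monic integer polynomial f(x) = x^3 - 27x - 12 must be an integer dividing the constant term -12, i.e. one of ±{1, 2, 3, 4, 6, 12}. Evaluating: f(1) = -38, f(-1) = 14, f(2) = -58, f(-2) = 34, f(3) = -66, f(-3) = 42, f(4) = -56, f(-4) = 32, f(6) = 42, f(-6) = -66, f(12) = 1392, f(-12) = -1416; none is 0, so f has no rational root and is therefore irreducible over Q (a cubic with no linear factor over a field is irreducible). For an irreducible cubic, the Galois group is A_3 or S_3 according as the discriminant disc(f) = -4a^3 - 27b^2 = -4·(-27)^3 - 27·(-12)^2 = 74844 is or is not a square in Q. Here disc(f) = 74844 is not a perfect square in Q, so the Galois group of f over Q is not contained in A_3 and must be all of S_3. The splitting field has degree |S_3| = 6 over Q, so [K : Q] = 6.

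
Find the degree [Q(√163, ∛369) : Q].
[Q(√163, ∛369) : Q] = 6

Let L = Q(√163, ∛369). Since Q(√163) ⊂ L and [Q(√163):Q] = 2, the tower law gives 2 | [L:Q]. Likewise Q(∛369) ⊂ L with [Q(∛369):Q] = 3 (because 369 is not a perfect cube), so 3 | [L:Q]. As gcd(2,3) = 1, [L:Q] is divisible by 6. Conversely L is generated over Q by √163 and ∛369, so [L:Q] ≤ 2·3 = 6. Therefore [Q(√163, ∛369) : Q] = 6.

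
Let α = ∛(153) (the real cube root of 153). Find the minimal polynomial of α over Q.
m_α(x) = x^3 - 153

α satisfies α^3 = 153, so x^3 - 153 annihilates α. By the rational root test, a rational root p/q (in lowest terms) of x^3 - 153 would satisfy p^3 = 153 q^3, forcing q = 1 and p^3 = 153; but 153 is not a perfect cube, contradiction. A monic cubic over Q with no rational root is irreducible (any nontrivial factorization would include a linear factor). Hence x^3 - 153 is the minimal polynomial of α, and in particular [Q(α):Q] = 3.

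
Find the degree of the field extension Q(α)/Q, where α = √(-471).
[Q(α):Q] = 2

[Q(α):Q] equals the degree of the minimal polynomial of α. Here α^2 = -471 and x^2 + 471 is irreducible (d = -471 is squarefree, ≠ 1, hence not a square), so deg(m_α) = 2. Thus [Q(α):Q] = 2.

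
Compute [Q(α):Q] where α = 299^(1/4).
[Q(α):Q] = 4

α is a root of x^4 - 299. By Eisenstein's criterion at the prime p = 13 (which divides the constant term 299 but p^2 = 169 does not, since 299 is squarefree), x^4 - 299 is irreducible over Q. Hence [Q(α):Q] = 4.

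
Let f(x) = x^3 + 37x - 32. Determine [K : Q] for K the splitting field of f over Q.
[K : Q] = 6

By the rational root test, any rational root of the monic integer polynomial f(x) = x^3 + 37x - 32 must be an integer dividing the constant term -32, i.e. one of ±{1, 2, 4, 8, 16, 32}. Evaluating: f(1) = 6, f(-1) = -70, f(2) = 50, f(-2) = -114, f(4) = 180, f(-4) = -244, f(8) = 776, f(-8) = -840, f(16) = 4656, f(-16) = -4720, f(32) = 33920, f(-32) = -33984; none is 0, so f has no rational root and is therefore irreducible over Q (a cubic with no linear factor over a field is irreducible). For an irreducible cubic, the Galois group is A_3 or S_3 according as the discriminant disc(f) = -4a^3 - 27b^2 = -4·(37)^3 - 27·(-32)^2 = -230260 is or is not a square in Q. Here disc(f) = -230260 is not a perfect square in Q, so the Galois group of f over Q is not contained in A_3 and must be all of S_3. The splitting field has degree |S_3| = 6 over Q, so [K : Q] = 6.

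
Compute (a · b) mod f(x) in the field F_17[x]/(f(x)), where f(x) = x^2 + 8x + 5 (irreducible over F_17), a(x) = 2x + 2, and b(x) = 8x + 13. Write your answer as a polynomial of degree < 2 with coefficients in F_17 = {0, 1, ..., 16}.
a · b ≡ 16x + 14 (mod f(x))

Multiply in F_17[x]: a(x)·b(x) = (2x + 2)·(8x + 13) = 16x^2 + 8x + 9. This has degree ≥ 2, so divide by f(x) over F_17: 16x^2 + 8x + 9 = (16)·(x^2 + 8x + 5) + (16x + 14). Hence a·b ≡ 16x + 14 (mod f). (F_17[x]/(f) is a field with 17^2 = 289 elements since f is irreducible of degree 2.)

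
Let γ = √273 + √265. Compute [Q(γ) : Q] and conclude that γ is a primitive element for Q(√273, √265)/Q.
[Q(γ) : Q] = 4 (equivalently, Q(γ) = Q(√273, √265))

Obviously Q(γ) ⊆ Q(√273, √265), and [Q(√273, √265):Q] = 4 (since 273, 265 are distinct squarefree integers > 1 with 72345 not a perfect square). To show equality we compute the minimal polynomial of γ. From γ = √273 + √265: γ^2 = 273 + 2√(72345) + 265 = 538 + 2√(72345), so γ^2 - 538 = 2√(72345); squaring, (γ^2 - 538)^2 = 4·72345, i.e. γ^4 - 1076γ^2 + 289444 - 289380 = 0, i.e. γ^4 - 1076γ^2 + 64 = 0. So γ is a root of x^4 - 1076x^2 + 64. This polynomial is irreducible over Q: it has no rational root (each ±√273 ± √265 is irrational), and any factorization into two quadratics over Q would force √(72345) ∈ Q (pairing opposite roots) or √273, √265 ∈ Q (other pairings), all impossible. Hence [Q(γ):Q] = 4 = [Q(√273, √265):Q], so Q(γ) = Q(√273, √265).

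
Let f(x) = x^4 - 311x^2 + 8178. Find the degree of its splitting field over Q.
[K : Q] = 4

Solving the quadratic in x^2: x^2 = (311 ± √(311^2 - 4·8178))/2 = (311 ± √64009)/2 = (311 ± 253)/2, giving x^2 = 282 or x^2 = 29. So f(x) = (x^2 - 282)(x^2 - 29) and the roots of f are ±√282, ±√29. Hence the splitting field is K = Q(√282, √29). Since 282 and 29 are distinct squarefree integers > 1, their product 8178 is not a perfect square, so √29 ∉ Q(√282). By the tower law [K:Q] = [Q(√282,√29):Q(√282)] · [Q(√282):Q] = 2 · 2 = 4.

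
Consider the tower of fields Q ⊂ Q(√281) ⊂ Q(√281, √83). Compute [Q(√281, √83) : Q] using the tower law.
[Q(√281, √83) : Q] = 4

[Q(√281):Q] = 2 (min poly x^2 - 281, irreducible since 281 is squarefree > 1). For the top step, suppose √83 ∈ Q(√281), say √83 = c + d√281 with c, d ∈ Q. Squaring: 83 = c^2 + 281d^2 + 2cd√281. Since √281 ∉ Q this forces 2cd = 0. If d = 0 then √83 = c ∈ Q, contradicting 83 squarefree > 1. If c = 0 then 83 = 281d^2, so 281·83 = (281d)^2 is a perfect square in Q — but 281·83 = 23323 is not a perfect square (since 281 and 83 are distinct squarefree integers). Contradiction. Hence √83 ∉ Q(√281), so x^2 - 83 stays irreducible over Q(√281) and [Q(√281, √83) : Q(√281)] = 2. By the tower law, [Q(√281, √83) : Q] = 2 · 2 = 4.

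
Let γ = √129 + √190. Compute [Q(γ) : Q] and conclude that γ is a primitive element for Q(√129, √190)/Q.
[Q(γ) : Q] = 4 (equivalently, Q(γ) = Q(√129, √190))

Obviously Q(γ) ⊆ Q(√129, √190), and [Q(√129, √190):Q] = 4 (since 129, 190 are distinct squarefree integers > 1 with 24510 not a perfect square). To show equality we compute the minimal polynomial of γ. From γ = √129 + √190: γ^2 = 129 + 2√(24510) + 190 = 319 + 2√(24510), so γ^2 - 319 = 2√(24510); squaring, (γ^2 - 319)^2 = 4·24510, i.e. γ^4 - 638γ^2 + 101761 - 98040 = 0, i.e. γ^4 - 638γ^2 + 3721 = 0. So γ is a root of x^4 - 638x^2 + 3721. This polynomial is irreducible over Q: it has no rational root (each ±√129 ± √190 is irrational), and any factorization into two quadratics over Q would force √(24510) ∈ Q (pairing opposite roots) or √129, √190 ∈ Q (other pairings), all impossible. Hence [Q(γ):Q] = 4 = [Q(√129, √190):Q], so Q(γ) = Q(√129, √190).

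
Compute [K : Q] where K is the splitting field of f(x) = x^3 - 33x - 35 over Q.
[K : Q] = 6

By the rational root test, any rational root of the monic integer polynomial f(x) = x^3 - 33x - 35 must be an integer dividing the constant term -35, i.e. one of ±{1, 5, 7, 35}. Evaluating: f(1) = -67, f(-1) = -3, f(5) = -75, f(-5) = 5, f(7) = 77, f(-7) = -147, f(35) = 41685, f(-35) = -41755; none is 0, so f has no rational root and is therefore irreducible over Q (a cubic with no linear factor over a field is irreducible). For an irreducible cubic, the Galois group is A_3 or S_3 according as the discriminant disc(f) = -4a^3 - 27b^2 = -4·(-33)^3 - 27·(-35)^2 = 110673 is or is not a square in Q. Here disc(f) = 110673 is not a perfect square in Q, so the Galois group of f over Q is not contained in A_3 and must be all of S_3. The splitting field has degree |S_3| = 6 over Q, so [K : Q] = 6.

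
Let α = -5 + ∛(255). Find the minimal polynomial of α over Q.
m_α(x) = x^3 + 15x^2 + 75x - 130

Set β = α + 5 = ∛(255), so β^3 = 255. Then (α + 5)^3 - 255 = 0, i.e. α is a root of g(x) = (x + 5)^3 - 255 = x^3 + 15x^2 + 75x - 130. Since g(x) = h(x + 5) where h(x) = x^3 - 255, and h is irreducible over Q (because 255 is not a perfect cube, so h has no rational root, and a monic cubic with no rational root is irreducible), g is also irreducible (irreducibility is preserved under the substitution x → x + 5). Hence m_α(x) = x^3 + 15x^2 + 75x - 130.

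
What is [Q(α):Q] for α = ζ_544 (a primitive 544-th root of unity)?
[Q(α):Q] = 256

The minimal polynomial of ζ_544 over Q is the 544-th cyclotomic polynomial Φ_544(x), which is irreducible over Q and has degree φ(544) = 256. Hence [Q(α):Q] = φ(544) = 256.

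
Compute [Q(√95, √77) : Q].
[Q(√95, √77) : Q] = 4

[Q(√95):Q] = 2 (min poly x^2 - 95, irreducible since 95 is squarefree > 1). For the top step, suppose √77 ∈ Q(√95), say √77 = c + d√95 with c, d ∈ Q. Squaring: 77 = c^2 + 95d^2 + 2cd√95. Since √95 ∉ Q this forces 2cd = 0. If d = 0 then √77 = c ∈ Q, contradicting 77 squarefree > 1. If c = 0 then 77 = 95d^2, so 95·77 = (95d)^2 is a perfect square in Q — but 95·77 = 7315 is not a perfect square (since 95 and 77 are distinct squarefree integers). Contradiction. Hence √77 ∉ Q(√95), so x^2 - 77 stays irreducible over Q(√95) and [Q(√95, √77) : Q(√95)] = 2. By the tower law, [Q(√95, √77) : Q] = 2 · 2 = 4.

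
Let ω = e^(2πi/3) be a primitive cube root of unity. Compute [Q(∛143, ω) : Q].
[Q(∛143, ω) : Q] = 6

[Q(∛143):Q] = 3 (min poly x^3 - 143, irreducible since 143 is not a perfect cube). [Q(ω):Q] = 2 (min poly x^2 + x + 1). Since Q(∛143) ⊂ R and ω ∉ R, we have ω ∉ Q(∛143), so x^2 + x + 1 remains irreducible over Q(∛143) and [Q(∛143, ω) : Q(∛143)] = 2. By the tower law, [Q(∛143, ω) : Q] = 3 · 2 = 6. (In fact Q(∛143, ω) is the splitting field of x^3 - 143 over Q.)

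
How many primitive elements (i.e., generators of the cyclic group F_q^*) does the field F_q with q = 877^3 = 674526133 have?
There are φ(674526132) = 184757760 primitive elements

F_q^* is cyclic of order q - 1 = 674526132. A cyclic group of order m has exactly φ(m) generators. Here m = 674526132 = 2^2 · 3^2 · 7 · 37 · 73 · 991, so the number of primitive elements is φ(674526132) = 184757760.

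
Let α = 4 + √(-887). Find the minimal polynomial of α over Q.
m_α(x) = x^2 - 8x + 903

From α - 4 = √(-887), squaring gives (α - 4)^2 = -887, i.e. α^2 - 8α + 16 = -887, so α^2 - 8α + 903 = 0. The discriminant of x^2 - 8x + 903 is (-8)^2 - 4·(903) = 64 - 3612 = -3548, and 4·(-887) is not a perfect square in Q since -887 is squarefree and ≠ 1. Hence x^2 - 8x + 903 is irreducible over Q and is the minimal polynomial of α.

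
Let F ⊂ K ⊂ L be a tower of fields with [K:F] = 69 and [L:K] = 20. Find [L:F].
[L:F] = 1380

The tower law says that for any tower of field extensions F ⊂ K ⊂ L with finite degrees, [L:F] = [L:K] · [K:F]. Here this gives [L:F] = 20 · 69 = 1380.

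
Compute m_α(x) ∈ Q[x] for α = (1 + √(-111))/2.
m_α(x) = x^2 - x + 28

From 2α - 1 = √(-111), squaring gives (2α - 1)^2 = -111, i.e. 4α^2 - 4α + 1 = -111, so α^2 - α + (1 + 111)/4 = 0. Since -111 ≡ 1 (mod 4), (1 + 111)/4 = 28 ∈ Z. The polynomial x^2 - x + 28 has discriminant 1 - 4·(28) = -111, which is not a perfect square in Q (d = -111 is squarefree and ≠ 1), so x^2 - x + 28 is irreducible over Q. It is the minimal polynomial of α.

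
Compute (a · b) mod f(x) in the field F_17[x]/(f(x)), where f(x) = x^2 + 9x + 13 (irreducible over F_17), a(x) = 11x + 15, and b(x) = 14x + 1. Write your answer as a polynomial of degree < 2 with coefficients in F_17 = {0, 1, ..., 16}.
a · b ≡ 8x + 2 (mod f(x))

Multiply in F_17[x]: a(x)·b(x) = (11x + 15)·(14x + 1) = x^2 + 15. This has degree ≥ 2, so divide by f(x) over F_17: x^2 + 15 = (1)·(x^2 + 9x + 13) + (8x + 2). Hence a·b ≡ 8x + 2 (mod f). (F_17[x]/(f) is a field with 17^2 = 289 elements since f is irreducible of degree 2.)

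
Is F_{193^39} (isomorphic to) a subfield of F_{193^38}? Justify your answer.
No: F_{193^39} is not a subfield of F_{193^38}

F_{p^m} embeds in F_{p^n} iff m | n. Here 39 ∤ 38 (since 38 = 0·39 + 38 with remainder 38 ≠ 0), so F_{193^39} is not a subfield of F_{193^38}. Equivalently: if it were, the tower law would give 39 = [F_{193^39}:F_193] dividing [F_{193^38}:F_193] = 38, contradiction.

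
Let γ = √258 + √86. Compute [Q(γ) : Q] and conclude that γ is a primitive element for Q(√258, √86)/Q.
[Q(γ) : Q] = 4 (equivalently, Q(γ) = Q(√258, √86))

Obviously Q(γ) ⊆ Q(√258, √86), and [Q(√258, √86):Q] = 4 (since 258, 86 are distinct squarefree integers > 1 with 22188 not a perfect square). To show equality we compute the minimal polynomial of γ. From γ = √258 + √86: γ^2 = 258 + 2√(22188) + 86 = 344 + 2√(22188), so γ^2 - 344 = 2√(22188); squaring, (γ^2 - 344)^2 = 4·22188, i.e. γ^4 - 688γ^2 + 118336 - 88752 = 0, i.e. γ^4 - 688γ^2 + 29584 = 0. So γ is a root of x^4 - 688x^2 + 29584. This polynomial is irreducible over Q: it has no rational root (each ±√258 ± √86 is irrational), and any factorization into two quadratics over Q would force √(22188) ∈ Q (pairing opposite roots) or √258, √86 ∈ Q (other pairings), all impossible. Hence [Q(γ):Q] = 4 = [Q(√258, √86):Q], so Q(γ) = Q(√258, √86).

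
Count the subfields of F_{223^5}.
F_{223^5} has 2 subfields

The subfields of F_{p^n} are exactly the fields F_{p^d} for d | n (each is the fixed field of the unique index-d subgroup of Gal(F_{p^n}/F_p) ≅ Z/nZ). The divisors of n = 5 are {1, 5}, giving 2 subfields: F_{223^1}, F_{223^5}.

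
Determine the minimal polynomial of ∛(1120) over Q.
m_α(x) = x^3 - 1120

α satisfies α^3 = 1120, so x^3 - 1120 annihilates α. By the rational root test, a rational root p/q (in lowest terms) of x^3 - 1120 would satisfy p^3 = 1120 q^3, forcing q = 1 and p^3 = 1120; but 1120 is not a perfect cube, contradiction. A monic cubic over Q with no rational root is irreducible (any nontrivial factorization would include a linear factor). Hence x^3 - 1120 is the minimal polynomial of α, and in particular [Q(α):Q] = 3.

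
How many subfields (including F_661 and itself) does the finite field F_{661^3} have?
F_{661^3} has 2 subfields

The subfields of F_{p^n} are exactly the fields F_{p^d} for d | n (each is the fixed field of the unique index-d subgroup of Gal(F_{p^n}/F_p) ≅ Z/nZ). The divisors of n = 3 are {1, 3}, giving 2 subfields: F_{661^1}, F_{661^3}.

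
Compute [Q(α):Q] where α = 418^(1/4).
[Q(α):Q] = 4

α is a root of x^4 - 418. By Eisenstein's criterion at the prime p = 2 (which divides the constant term 418 but p^2 = 4 does not, since 418 is squarefree), x^4 - 418 is irreducible over Q. Hence [Q(α):Q] = 4.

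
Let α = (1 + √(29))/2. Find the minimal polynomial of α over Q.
m_α(x) = x^2 - x - 7

From 2α - 1 = √(29), squaring gives (2α - 1)^2 = 29, i.e. 4α^2 - 4α + 1 = 29, so α^2 - α + (1 - 29)/4 = 0. Since 29 ≡ 1 (mod 4), (1 - 29)/4 = -7 ∈ Z. The polynomial x^2 - x - 7 has discriminant 1 - 4·(-7) = 29, which is not a perfect square in Q (d = 29 is squarefree and ≠ 1), so x^2 - x - 7 is irreducible over Q. It is the minimal polynomial of α.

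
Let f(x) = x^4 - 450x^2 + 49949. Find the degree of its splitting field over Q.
[K : Q] = 4

Solving the quadratic in x^2: x^2 = (450 ± √(450^2 - 4·49949))/2 = (450 ± √2704)/2 = (450 ± 52)/2, giving x^2 = 251 or x^2 = 199. So f(x) = (x^2 - 251)(x^2 - 199) and the roots of f are ±√251, ±√199. Hence the splitting field is K = Q(√251, √199). Since 251 and 199 are distinct squarefree integers > 1, their product 49949 is not a perfect square, so √199 ∉ Q(√251). By the tower law [K:Q] = [Q(√251,√199):Q(√251)] · [Q(√251):Q] = 2 · 2 = 4.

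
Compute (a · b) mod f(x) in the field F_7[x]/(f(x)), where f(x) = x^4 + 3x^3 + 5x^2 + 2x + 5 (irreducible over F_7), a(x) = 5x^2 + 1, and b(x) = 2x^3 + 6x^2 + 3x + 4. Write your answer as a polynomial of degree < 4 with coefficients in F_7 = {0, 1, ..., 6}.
a · b ≡ 2x^3 + 6x^2 + 2x + 4 (mod f(x))

Multiply in F_7[x]: a(x)·b(x) = (5x^2 + 1)·(2x^3 + 6x^2 + 3x + 4) = 3x^5 + 2x^4 + 3x^3 + 5x^2 + 3x + 4. This has degree ≥ 4, so divide by f(x) over F_7: 3x^5 + 2x^4 + 3x^3 + 5x^2 + 3x + 4 = (3x)·(x^4 + 3x^3 + 5x^2 + 2x + 5) + (2x^3 + 6x^2 + 2x + 4). Hence a·b ≡ 2x^3 + 6x^2 + 2x + 4 (mod f). (F_7[x]/(f) is a field with 7^4 = 2401 elements since f is irreducible of degree 4.)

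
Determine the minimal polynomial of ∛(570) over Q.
m_α(x) = x^3 - 570

α satisfies α^3 = 570, so x^3 - 570 annihilates α. By the rational root test, a rational root p/q (in lowest terms) of x^3 - 570 would satisfy p^3 = 570 q^3, forcing q = 1 and p^3 = 570; but 570 is not a perfect cube, contradiction. A monic cubic over Q with no rational root is irreducible (any nontrivial factorization would include a linear factor). Hence x^3 - 570 is the minimal polynomial of α, and in particular [Q(α):Q] = 3.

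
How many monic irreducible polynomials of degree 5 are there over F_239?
There are 155962252992 monic irreducible polynomials of degree 5 over F_239

Each element of F_{239^5} that lies in no proper subfield is a root of exactly one monic irreducible of degree 5 over F_239, and each such polynomial has 5 distinct roots in F_{239^5}. By Möbius inversion the count is N_239(5) = (1/5) Σ_{d|5} μ(5/d) · 239^d = (1/5)(μ(5)·239^1 + μ(1)·239^5) = 779811264960/5 = 155962252992.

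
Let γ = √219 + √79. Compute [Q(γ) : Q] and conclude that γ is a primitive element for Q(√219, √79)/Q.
[Q(γ) : Q] = 4 (equivalently, Q(γ) = Q(√219, √79))

Obviously Q(γ) ⊆ Q(√219, √79), and [Q(√219, √79):Q] = 4 (since 219, 79 are distinct squarefree integers > 1 with 17301 not a perfect square). To show equality we compute the minimal polynomial of γ. From γ = √219 + √79: γ^2 = 219 + 2√(17301) + 79 = 298 + 2√(17301), so γ^2 - 298 = 2√(17301); squaring, (γ^2 - 298)^2 = 4·17301, i.e. γ^4 - 596γ^2 + 88804 - 69204 = 0, i.e. γ^4 - 596γ^2 + 19600 = 0. So γ is a root of x^4 - 596x^2 + 19600. This polynomial is irreducible over Q: it has no rational root (each ±√219 ± √79 is irrational), and any factorization into two quadratics over Q would force √(17301) ∈ Q (pairing opposite roots) or √219, √79 ∈ Q (other pairings), all impossible. Hence [Q(γ):Q] = 4 = [Q(√219, √79):Q], so Q(γ) = Q(√219, √79).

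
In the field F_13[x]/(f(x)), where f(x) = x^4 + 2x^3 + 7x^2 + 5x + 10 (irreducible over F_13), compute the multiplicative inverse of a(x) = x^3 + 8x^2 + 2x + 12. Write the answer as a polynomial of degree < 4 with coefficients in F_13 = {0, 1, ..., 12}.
a(x)^(-1) ≡ 9x^3 + 5x^2 + x + 10 (mod f(x))

Since f is irreducible over F_13, F_13[x]/(f) is a field and a(x) ≠ 0 has an inverse. Apply the extended Euclidean algorithm to f(x) and a(x) in F_13[x]: f(x) = (x + 7)·a(x) + (x^2 + 5x + 4);  a(x) = (x + 3)·(x^2 + 5x + 4) + (9x);  (x^2 + 5x + 4) = (3x + 2)·(9x) + (4). The last nonzero remainder is the constant 4 = gcd(f, a) in F_13. Back-substituting through the division chain expresses 4 = s(x)·a(x) + t(x)·f(x) with s(x) ≡ 10x^3 + 7x^2 + 4x + 1 (mod f), so (10x^3 + 7x^2 + 4x + 1)·a(x) ≡ 4 (mod f). Multiplying by 4^(-1) ≡ 10 in F_13 gives a(x)^(-1) ≡ 10·(10x^3 + 7x^2 + 4x + 1) ≡ 9x^3 + 5x^2 + x + 10 (mod f). Check: (x^3 + 8x^2 + 2x + 12)·(9x^3 + 5x^2 + x + 10) = 9x^6 + 12x^5 + 7x^4 + 6x^3 + 12x^2 + 6x + 3 ≡ 1 (mod x^4 + 2x^3 + 7x^2 + 5x + 10).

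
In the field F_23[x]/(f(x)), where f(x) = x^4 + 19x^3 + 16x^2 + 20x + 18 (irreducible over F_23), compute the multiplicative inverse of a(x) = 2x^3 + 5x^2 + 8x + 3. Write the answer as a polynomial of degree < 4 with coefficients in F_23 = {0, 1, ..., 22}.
a(x)^(-1) ≡ 11x^3 + 4x^2 + 2x + 7 (mod f(x))

Since f is irreducible over F_23, F_23[x]/(f) is a field and a(x) ≠ 0 has an inverse. Apply the extended Euclidean algorithm to f(x) and a(x) in F_23[x]: f(x) = (12x + 14)·a(x) + (11x^2 + 10x + 22);  a(x) = (19x + 2)·(11x^2 + 10x + 22) + (7x + 5);  (11x^2 + 10x + 22) = (18x + 5)·(7x + 5) + (20). The last nonzero remainder is the constant 20 = gcd(f, a) in F_23. Back-substituting through the division chain expresses 20 = s(x)·a(x) + t(x)·f(x) with s(x) ≡ 13x^3 + 11x^2 + 17x + 2 (mod f), so (13x^3 + 11x^2 + 17x + 2)·a(x) ≡ 20 (mod f). Multiplying by 20^(-1) ≡ 15 in F_23 gives a(x)^(-1) ≡ 15·(13x^3 + 11x^2 + 17x + 2) ≡ 11x^3 + 4x^2 + 2x + 7 (mod f). Check: (2x^3 + 5x^2 + 8x + 3)·(11x^3 + 4x^2 + 2x + 7) = 22x^6 + 17x^5 + 20x^4 + 20x^3 + 17x^2 + 16x + 21 ≡ 1 (mod x^4 + 19x^3 + 16x^2 + 20x + 18).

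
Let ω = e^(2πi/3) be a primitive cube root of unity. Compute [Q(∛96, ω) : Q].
[Q(∛96, ω) : Q] = 6

[Q(∛96):Q] = 3 (min poly x^3 - 96, irreducible since 96 is not a perfect cube). [Q(ω):Q] = 2 (min poly x^2 + x + 1). Since Q(∛96) ⊂ R and ω ∉ R, we have ω ∉ Q(∛96), so x^2 + x + 1 remains irreducible over Q(∛96) and [Q(∛96, ω) : Q(∛96)] = 2. By the tower law, [Q(∛96, ω) : Q] = 3 · 2 = 6. (In fact Q(∛96, ω) is the splitting field of x^3 - 96 over Q.)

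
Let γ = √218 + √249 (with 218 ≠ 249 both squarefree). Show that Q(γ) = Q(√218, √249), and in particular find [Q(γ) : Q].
[Q(γ) : Q] = 4 (equivalently, Q(γ) = Q(√218, √249))

Obviously Q(γ) ⊆ Q(√218, √249), and [Q(√218, √249):Q] = 4 (since 218, 249 are distinct squarefree integers > 1 with 54282 not a perfect square). To show equality we compute the minimal polynomial of γ. From γ = √218 + √249: γ^2 = 218 + 2√(54282) + 249 = 467 + 2√(54282), so γ^2 - 467 = 2√(54282); squaring, (γ^2 - 467)^2 = 4·54282, i.e. γ^4 - 934γ^2 + 218089 - 217128 = 0, i.e. γ^4 - 934γ^2 + 961 = 0. So γ is a root of x^4 - 934x^2 + 961. This polynomial is irreducible over Q: it has no rational root (each ±√218 ± √249 is irrational), and any factorization into two quadratics over Q would force √(54282) ∈ Q (pairing opposite roots) or √218, √249 ∈ Q (other pairings), all impossible. Hence [Q(γ):Q] = 4 = [Q(√218, √249):Q], so Q(γ) = Q(√218, √249).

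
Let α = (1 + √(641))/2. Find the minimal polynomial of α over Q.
m_α(x) = x^2 - x - 160

From 2α - 1 = √(641), squaring gives (2α - 1)^2 = 641, i.e. 4α^2 - 4α + 1 = 641, so α^2 - α + (1 - 641)/4 = 0. Since 641 ≡ 1 (mod 4), (1 - 641)/4 = -160 ∈ Z. The polynomial x^2 - x - 160 has discriminant 1 - 4·(-160) = 641, which is not a perfect square in Q (d = 641 is squarefree and ≠ 1), so x^2 - x - 160 is irreducible over Q. It is the minimal polynomial of α.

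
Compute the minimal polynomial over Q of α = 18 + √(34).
m_α(x) = x^2 - 36x + 290

From α - 18 = √(34), squaring gives (α - 18)^2 = 34, i.e. α^2 - 36α + 324 = 34, so α^2 - 36α + 290 = 0. The discriminant of x^2 - 36x + 290 is (-36)^2 - 4·(290) = 1296 - 1160 = 136, and 4·(34) is not a perfect square in Q since 34 is squarefree and ≠ 1. Hence x^2 - 36x + 290 is irreducible over Q and is the minimal polynomial of α.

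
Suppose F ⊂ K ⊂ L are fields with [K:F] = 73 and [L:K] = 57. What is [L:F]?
[L:F] = 4161

The tower law says that for any tower of field extensions F ⊂ K ⊂ L with finite degrees, [L:F] = [L:K] · [K:F]. Here this gives [L:F] = 57 · 73 = 4161.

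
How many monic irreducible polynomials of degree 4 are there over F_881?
There are 150606280440 monic irreducible polynomials of degree 4 over F_881

Each element of F_{881^4} that lies in no proper subfield is a root of exactly one monic irreducible of degree 4 over F_881, and each such polynomial has 4 distinct roots in F_{881^4}. By Möbius inversion the count is N_881(4) = (1/4) Σ_{d|4} μ(4/d) · 881^d = (1/4)(μ(4)·881^1 + μ(2)·881^2 + μ(1)·881^4) = 602425121760/4 = 150606280440.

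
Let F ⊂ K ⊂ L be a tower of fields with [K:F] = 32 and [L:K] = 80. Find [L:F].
[L:F] = 2560

The tower law says that for any tower of field extensions F ⊂ K ⊂ L with finite degrees, [L:F] = [L:K] · [K:F]. Here this gives [L:F] = 80 · 32 = 2560.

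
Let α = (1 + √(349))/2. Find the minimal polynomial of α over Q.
m_α(x) = x^2 - x - 87

From 2α - 1 = √(349), squaring gives (2α - 1)^2 = 349, i.e. 4α^2 - 4α + 1 = 349, so α^2 - α + (1 - 349)/4 = 0. Since 349 ≡ 1 (mod 4), (1 - 349)/4 = -87 ∈ Z. The polynomial x^2 - x - 87 has discriminant 1 - 4·(-87) = 349, which is not a perfect square in Q (d = 349 is squarefree and ≠ 1), so x^2 - x - 87 is irreducible over Q. It is the minimal polynomial of α.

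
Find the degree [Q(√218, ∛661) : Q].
[Q(√218, ∛661) : Q] = 6

Let L = Q(√218, ∛661). Since Q(√218) ⊂ L and [Q(√218):Q] = 2, the tower law gives 2 | [L:Q]. Likewise Q(∛661) ⊂ L with [Q(∛661):Q] = 3 (because 661 is not a perfect cube), so 3 | [L:Q]. As gcd(2,3) = 1, [L:Q] is divisible by 6. Conversely L is generated over Q by √218 and ∛661, so [L:Q] ≤ 2·3 = 6. Therefore [Q(√218, ∛661) : Q] = 6.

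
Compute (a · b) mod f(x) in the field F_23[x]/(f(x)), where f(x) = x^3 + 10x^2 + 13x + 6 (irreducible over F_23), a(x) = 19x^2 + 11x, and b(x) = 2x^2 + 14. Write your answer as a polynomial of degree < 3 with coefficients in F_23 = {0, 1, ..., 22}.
a · b ≡ 17x^2 + 3x + 9 (mod f(x))

Multiply in F_23[x]: a(x)·b(x) = (19x^2 + 11x)·(2x^2 + 14) = 15x^4 + 22x^3 + 13x^2 + 16x. This has degree ≥ 3, so divide by f(x) over F_23: 15x^4 + 22x^3 + 13x^2 + 16x = (15x + 10)·(x^3 + 10x^2 + 13x + 6) + (17x^2 + 3x + 9). Hence a·b ≡ 17x^2 + 3x + 9 (mod f). (F_23[x]/(f) is a field with 23^3 = 12167 elements since f is irreducible of degree 3.)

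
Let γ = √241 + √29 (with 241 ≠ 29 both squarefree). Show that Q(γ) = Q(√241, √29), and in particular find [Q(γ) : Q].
[Q(γ) : Q] = 4 (equivalently, Q(γ) = Q(√241, √29))

Obviously Q(γ) ⊆ Q(√241, √29), and [Q(√241, √29):Q] = 4 (since 241, 29 are distinct squarefree integers > 1 with 6989 not a perfect square). To show equality we compute the minimal polynomial of γ. From γ = √241 + √29: γ^2 = 241 + 2√(6989) + 29 = 270 + 2√(6989), so γ^2 - 270 = 2√(6989); squaring, (γ^2 - 270)^2 = 4·6989, i.e. γ^4 - 540γ^2 + 72900 - 27956 = 0, i.e. γ^4 - 540γ^2 + 44944 = 0. So γ is a root of x^4 - 540x^2 + 44944. This polynomial is irreducible over Q: it has no rational root (each ±√241 ± √29 is irrational), and any factorization into two quadratics over Q would force √(6989) ∈ Q (pairing opposite roots) or √241, √29 ∈ Q (other pairings), all impossible. Hence [Q(γ):Q] = 4 = [Q(√241, √29):Q], so Q(γ) = Q(√241, √29).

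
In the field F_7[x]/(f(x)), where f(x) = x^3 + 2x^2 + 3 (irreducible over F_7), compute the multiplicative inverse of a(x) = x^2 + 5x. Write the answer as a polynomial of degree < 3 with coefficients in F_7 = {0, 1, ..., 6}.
a(x)^(-1) ≡ x^2 + 6x + 2 (mod f(x))

Since f is irreducible over F_7, F_7[x]/(f) is a field and a(x) ≠ 0 has an inverse. Apply the extended Euclidean algorithm to f(x) and a(x) in F_7[x]: f(x) = (x + 4)·a(x) + (x + 3);  a(x) = (x + 2)·(x + 3) + (1). The last nonzero remainder is the constant 1 = gcd(f, a) in F_7. Back-substituting through the division chain expresses 1 = s(x)·a(x) + t(x)·f(x) with s(x) ≡ x^2 + 6x + 2 (mod f), so a(x)^(-1) ≡ s(x) = x^2 + 6x + 2 (mod f). Check: (x^2 + 5x)·(x^2 + 6x + 2) = x^4 + 4x^3 + 4x^2 + 3x ≡ 1 (mod x^3 + 2x^2 + 3).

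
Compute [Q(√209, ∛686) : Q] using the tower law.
[Q(√209, ∛686) : Q] = 6

Let L = Q(√209, ∛686). Since Q(√209) ⊂ L and [Q(√209):Q] = 2, the tower law gives 2 | [L:Q]. Likewise Q(∛686) ⊂ L with [Q(∛686):Q] = 3 (because 686 is not a perfect cube), so 3 | [L:Q]. As gcd(2,3) = 1, [L:Q] is divisible by 6. Conversely L is generated over Q by √209 and ∛686, so [L:Q] ≤ 2·3 = 6. Therefore [Q(√209, ∛686) : Q] = 6.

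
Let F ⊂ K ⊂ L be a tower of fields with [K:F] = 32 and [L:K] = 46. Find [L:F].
[L:F] = 1472

The tower law says that for any tower of field extensions F ⊂ K ⊂ L with finite degrees, [L:F] = [L:K] · [K:F]. Here this gives [L:F] = 46 · 32 = 1472.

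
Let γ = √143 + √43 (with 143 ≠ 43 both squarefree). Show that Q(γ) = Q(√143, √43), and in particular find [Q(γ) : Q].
[Q(γ) : Q] = 4 (equivalently, Q(γ) = Q(√143, √43))

Obviously Q(γ) ⊆ Q(√143, √43), and [Q(√143, √43):Q] = 4 (since 143, 43 are distinct squarefree integers > 1 with 6149 not a perfect square). To show equality we compute the minimal polynomial of γ. From γ = √143 + √43: γ^2 = 143 + 2√(6149) + 43 = 186 + 2√(6149), so γ^2 - 186 = 2√(6149); squaring, (γ^2 - 186)^2 = 4·6149, i.e. γ^4 - 372γ^2 + 34596 - 24596 = 0, i.e. γ^4 - 372γ^2 + 10000 = 0. So γ is a root of x^4 - 372x^2 + 10000. This polynomial is irreducible over Q: it has no rational root (each ±√143 ± √43 is irrational), and any factorization into two quadratics over Q would force √(6149) ∈ Q (pairing opposite roots) or √143, √43 ∈ Q (other pairings), all impossible. Hence [Q(γ):Q] = 4 = [Q(√143, √43):Q], so Q(γ) = Q(√143, √43).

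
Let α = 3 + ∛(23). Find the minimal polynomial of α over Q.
m_α(x) = x^3 - 9x^2 + 27x - 50

Set β = α - 3 = ∛(23), so β^3 = 23. Then (α - 3)^3 - 23 = 0, i.e. α is a root of g(x) = (x - 3)^3 - 23 = x^3 - 9x^2 + 27x - 50. Since g(x) = h(x - 3) where h(x) = x^3 - 23, and h is irreducible over Q (because 23 is not a perfect cube, so h has no rational root, and a monic cubic with no rational root is irreducible), g is also irreducible (irreducibility is preserved under the substitution x → x - 3). Hence m_α(x) = x^3 - 9x^2 + 27x - 50.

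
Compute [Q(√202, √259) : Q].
[Q(√202, √259) : Q] = 4

[Q(√202):Q] = 2 (min poly x^2 - 202, irreducible since 202 is squarefree > 1). For the top step, suppose √259 ∈ Q(√202), say √259 = c + d√202 with c, d ∈ Q. Squaring: 259 = c^2 + 202d^2 + 2cd√202. Since √202 ∉ Q this forces 2cd = 0. If d = 0 then √259 = c ∈ Q, contradicting 259 squarefree > 1. If c = 0 then 259 = 202d^2, so 202·259 = (202d)^2 is a perfect square in Q — but 202·259 = 52318 is not a perfect square (since 202 and 259 are distinct squarefree integers). Contradiction. Hence √259 ∉ Q(√202), so x^2 - 259 stays irreducible over Q(√202) and [Q(√202, √259) : Q(√202)] = 2. By the tower law, [Q(√202, √259) : Q] = 2 · 2 = 4.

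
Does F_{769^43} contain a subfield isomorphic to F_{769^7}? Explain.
No: F_{769^7} is not a subfield of F_{769^43}

F_{p^m} embeds in F_{p^n} iff m | n. Here 7 ∤ 43 (since 43 = 6·7 + 1 with remainder 1 ≠ 0), so F_{769^7} is not a subfield of F_{769^43}. Equivalently: if it were, the tower law would give 7 = [F_{769^7}:F_769] dividing [F_{769^43}:F_769] = 43, contradiction.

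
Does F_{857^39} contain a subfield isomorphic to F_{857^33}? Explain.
No: F_{857^33} is not a subfield of F_{857^39}

F_{p^m} embeds in F_{p^n} iff m | n. Here 33 ∤ 39 (since 39 = 1·33 + 6 with remainder 6 ≠ 0), so F_{857^33} is not a subfield of F_{857^39}. Equivalently: if it were, the tower law would give 33 = [F_{857^33}:F_857] dividing [F_{857^39}:F_857] = 39, contradiction.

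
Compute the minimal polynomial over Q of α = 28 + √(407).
m_α(x) = x^2 - 56x + 377

From α - 28 = √(407), squaring gives (α - 28)^2 = 407, i.e. α^2 - 56α + 784 = 407, so α^2 - 56α + 377 = 0. The discriminant of x^2 - 56x + 377 is (-56)^2 - 4·(377) = 3136 - 1508 = 1628, and 4·(407) is not a perfect square in Q since 407 is squarefree and ≠ 1. Hence x^2 - 56x + 377 is irreducible over Q and is the minimal polynomial of α.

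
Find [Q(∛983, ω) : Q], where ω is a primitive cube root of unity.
[Q(∛983, ω) : Q] = 6

[Q(∛983):Q] = 3 (min poly x^3 - 983, irreducible since 983 is not a perfect cube). [Q(ω):Q] = 2 (min poly x^2 + x + 1). Since Q(∛983) ⊂ R and ω ∉ R, we have ω ∉ Q(∛983), so x^2 + x + 1 remains irreducible over Q(∛983) and [Q(∛983, ω) : Q(∛983)] = 2. By the tower law, [Q(∛983, ω) : Q] = 3 · 2 = 6. (In fact Q(∛983, ω) is the splitting field of x^3 - 983 over Q.)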